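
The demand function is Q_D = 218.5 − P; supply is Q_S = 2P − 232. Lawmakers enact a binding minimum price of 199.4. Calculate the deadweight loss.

In inverse form: demand P = 218.5 − Q, supply P = 116 + 0.5Q.
Competitive equilibrium: 218.5 − Q = 116 + 0.5Q → Q* = 68.3333, P* = 150.1667.
At the floor P = 199.4, quantity demanded = (218.5 − 199.4)/1 = 19.1.
Sellers' marginal cost at Q' = 19.1: 116 + 0.5·19.1 = 125.55.
ΔQ = 68.3333 − 19.1 = 49.2333; wedge = 199.4 − 125.55 = 73.85.
Deadweight loss = ½ × 49.2333 × 73.85 = 1817.94.

1817.94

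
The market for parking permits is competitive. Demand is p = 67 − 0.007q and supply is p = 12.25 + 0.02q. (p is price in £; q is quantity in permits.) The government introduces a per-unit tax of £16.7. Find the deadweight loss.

Competitive equilibrium: 67 − 0.007q = 12.25 + 0.02q → q* = 2027.7778, p* = 52.8056.
With the tax, the buyer price exceeds the seller price by 16.7: (67 − 0.007q) − (12.25 + 0.02q) = 16.7 → q' = 1409.2593.
Δq = 2027.7778 − 1409.2593 = 618.5185; the wedge equals the tax, 16.7.
The triangle = ½ × 618.5185 × 16.7 = £5164.63.

£5164.63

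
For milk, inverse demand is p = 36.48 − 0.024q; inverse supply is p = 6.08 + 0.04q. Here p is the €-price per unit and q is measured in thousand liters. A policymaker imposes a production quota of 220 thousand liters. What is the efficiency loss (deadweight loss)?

Competitive equilibrium: 36.48 − 0.024q = 6.08 + 0.04q → q* = 475, p* = 25.08.
At q = 220: demand price = 36.48 − 0.024·220 = 31.2; supply price = 6.08 + 0.04·220 = 14.88.
Δq = 475 − 220 = 255; wedge = 31.2 − 14.88 = 16.32.
Deadweight loss = ½ × 255 × 16.32 = €2080.80 thousand.

€2080.80 thousand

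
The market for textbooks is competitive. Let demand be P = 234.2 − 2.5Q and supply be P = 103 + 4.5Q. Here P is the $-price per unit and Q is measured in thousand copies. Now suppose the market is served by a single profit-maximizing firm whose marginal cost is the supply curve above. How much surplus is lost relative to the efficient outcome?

Competitive equilibrium: 234.2 − 2.5Q = 103 + 4.5Q → Q* = 18.7429, P* = 187.3429.
Marginal revenue: MR = 234.2 − 5Q. Set MR = MC: 234.2 − 5Q = 103 + 4.5Q → Q_m = 13.8105.
Price P_m = 234.2 − 2.5·13.8105 = 199.6738; MC(Q_m) = 103 + 4.5·13.8105 = 165.1473.
Competitive Q* = 18.7429, so ΔQ = 4.9324; wedge = 199.6738 − 165.1473 = 34.5265.
Deadweight loss = ½ × 4.9324 × 34.5265 = $85.15 thousand.

$85.15 thousand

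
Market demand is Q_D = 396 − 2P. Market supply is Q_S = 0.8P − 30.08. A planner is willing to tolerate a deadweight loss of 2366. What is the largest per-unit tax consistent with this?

91

In inverse form: demand P = 198 − 0.5Q, supply P = 37.6 + 1.25Q.
Competitive equilibrium: 198 − 0.5Q = 37.6 + 1.25Q → Q* = 91.6571, P* = 152.1714.
A tax t gives ΔQ = t/1.75 and wedge t, so DWL = t²/3.5.
t²/3.5 = 2366 → t² = 8281 → t = 91.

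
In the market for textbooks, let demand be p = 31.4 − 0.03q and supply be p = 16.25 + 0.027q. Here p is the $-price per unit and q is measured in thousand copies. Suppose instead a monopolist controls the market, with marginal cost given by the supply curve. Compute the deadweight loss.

$239.40 thousand

Competitive equilibrium: 31.4 − 0.03q = 16.25 + 0.027q → q* = 265.7895, p* = 23.4263.
Marginal revenue: MR = 31.4 − 0.06q. Set MR = MC: 31.4 − 0.06q = 16.25 + 0.027q → q_m = 174.1379.
Price p_m = 31.4 − 0.03·174.1379 = 26.1759; MC(q_m) = 16.25 + 0.027·174.1379 = 20.9517.
Competitive q* = 265.7895, so Δq = 91.6516; wedge = 26.1759 − 20.9517 = 5.2242.
The triangle = ½ × 91.6516 × 5.2242 = $239.40 thousand.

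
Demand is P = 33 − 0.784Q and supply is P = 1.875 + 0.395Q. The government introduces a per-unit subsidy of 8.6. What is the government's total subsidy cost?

Competitive equilibrium: 33 − 0.784Q = 1.875 + 0.395Q → Q* = 26.3995, P* = 12.3028.
The subsidy lowers effective supply by 8.6: P = 0.395Q − 6.725.
New quantity: 33 − 0.784Q = 0.395Q − 6.725 → Q' = 33.6938.
Total subsidy cost = 8.6 × 33.6938 = 289.77.

289.77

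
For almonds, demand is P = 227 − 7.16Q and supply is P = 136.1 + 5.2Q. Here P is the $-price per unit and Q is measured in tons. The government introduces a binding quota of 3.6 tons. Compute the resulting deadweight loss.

Competitive equilibrium: 227 − 7.16Q = 136.1 + 5.2Q → Q* = 7.3544, P* = 174.3427.
At Q = 3.6: demand price = 227 − 7.16·3.6 = 201.224; supply price = 136.1 + 5.2·3.6 = 154.82.
ΔQ = 7.3544 − 3.6 = 3.7544; wedge = 201.224 − 154.82 = 46.404.
DWL = ½ × 3.7544 × 46.404 = $87.11.

$87.11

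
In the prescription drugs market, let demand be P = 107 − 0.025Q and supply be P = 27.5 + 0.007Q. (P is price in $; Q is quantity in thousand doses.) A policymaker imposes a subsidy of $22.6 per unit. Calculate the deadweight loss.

Competitive equilibrium: 107 − 0.025Q = 27.5 + 0.007Q → Q* = 2484.375, P* = 44.8906.
The subsidy lowers effective supply by 22.6: P = 4.9 + 0.007Q.
New quantity: 107 − 0.025Q = 4.9 + 0.007Q → Q' = 3190.625.
Overproduction ΔQ = 3190.625 − 2484.375 = 706.25; wedge = subsidy = 22.6.
DWL = ½ × 706.25 × 22.6 = $7980.625 thousand.

$7980.625 thousand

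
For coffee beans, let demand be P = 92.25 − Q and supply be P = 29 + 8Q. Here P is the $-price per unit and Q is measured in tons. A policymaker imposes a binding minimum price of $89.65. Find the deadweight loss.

$88.22

Competitive equilibrium: 92.25 − Q = 29 + 8Q → Q* = 7.0278, P* = 85.2222.
At the floor P = 89.65, quantity demanded = (92.25 − 89.65)/1 = 2.6.
Sellers' marginal cost at Q' = 2.6: 29 + 8·2.6 = 49.8.
ΔQ = 7.0278 − 2.6 = 4.4278; wedge = 89.65 − 49.8 = 39.85.
DWL = ½ × 4.4278 × 39.85 = $88.22.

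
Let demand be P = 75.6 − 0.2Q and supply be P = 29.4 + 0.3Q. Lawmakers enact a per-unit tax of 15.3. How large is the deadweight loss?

234.09

Competitive equilibrium: 75.6 − 0.2Q = 29.4 + 0.3Q → Q* = 92.4, P* = 57.12.
With the tax, the buyer price exceeds the seller price by 15.3: (75.6 − 0.2Q) − (29.4 + 0.3Q) = 15.3 → Q' = 61.8.
ΔQ = 92.4 − 61.8 = 30.6; the wedge equals the tax, 15.3.
The triangle = ½ × 30.6 × 15.3 = 234.09.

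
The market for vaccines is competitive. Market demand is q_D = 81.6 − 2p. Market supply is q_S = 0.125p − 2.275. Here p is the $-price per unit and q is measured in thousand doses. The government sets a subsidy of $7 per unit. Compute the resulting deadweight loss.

$2.88 thousand

In inverse form: demand p = 40.8 − 0.5q, supply p = 18.2 + 8q.
Competitive equilibrium: 40.8 − 0.5q = 18.2 + 8q → q* = 2.6588, p* = 39.4706.
The subsidy lowers effective supply by 7: p = 11.2 + 8q.
New quantity: 40.8 − 0.5q = 11.2 + 8q → q' = 3.4824.
Overproduction Δq = 3.4824 − 2.6588 = 0.8236; wedge = subsidy = 7.
Welfare loss = ½ × 0.8236 × 7 = $2.88 thousand.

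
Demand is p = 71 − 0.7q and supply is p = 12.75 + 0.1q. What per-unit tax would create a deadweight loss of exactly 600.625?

Competitive equilibrium: 71 − 0.7q = 12.75 + 0.1q → q* = 72.8125, p* = 20.0313.
A tax t gives Δq = t/0.8 and wedge t, so DWL = t²/1.6.
t²/1.6 = 600.625 → t² = 961 → t = 31.

31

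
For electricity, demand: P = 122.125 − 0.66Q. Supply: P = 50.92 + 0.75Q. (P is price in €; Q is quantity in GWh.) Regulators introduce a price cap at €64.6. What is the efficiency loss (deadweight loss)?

Competitive equilibrium: 122.125 − 0.66Q = 50.92 + 0.75Q → Q* = 50.5, P* = 88.795.
At the ceiling P = 64.6, quantity supplied = (64.6 − 50.92)/0.75 = 18.24.
Willingness to pay at Q' = 18.24: 122.125 − 0.66·18.24 = 110.0866.
ΔQ = 50.5 − 18.24 = 32.26; wedge = 110.0866 − 64.6 = 45.4866.
The triangle = ½ × 32.26 × 45.4866 = €733.70.

€733.70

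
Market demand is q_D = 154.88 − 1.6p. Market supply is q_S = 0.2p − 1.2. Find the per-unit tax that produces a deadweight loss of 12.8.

In inverse form: demand p = 96.8 − 0.625q, supply p = 6 + 5q.
Competitive equilibrium: 96.8 − 0.625q = 6 + 5q → q* = 16.1422, p* = 86.7111.
A tax t gives Δq = t/5.625 and wedge t, so DWL = t²/11.25.
t²/11.25 = 12.8 → t² = 144 → t = 12.

12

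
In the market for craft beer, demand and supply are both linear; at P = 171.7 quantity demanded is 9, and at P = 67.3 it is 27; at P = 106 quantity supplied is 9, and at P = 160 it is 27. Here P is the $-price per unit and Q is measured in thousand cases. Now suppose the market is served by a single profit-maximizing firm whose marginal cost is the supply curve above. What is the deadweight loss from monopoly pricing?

Demand slope = (67.3 − 171.7)/(27 − 9) = −5.8, so P = 223.9 − 5.8Q.
Supply slope = (160 − 106)/(27 − 9) = 3, so P = 79 + 3Q.
Competitive equilibrium: 223.9 − 5.8Q = 79 + 3Q → Q* = 16.46591, P* = 128.39773.
Marginal revenue: MR = 223.9 − 11.6Q. Set MR = MC: 223.9 − 11.6Q = 79 + 3Q → Q_m = 9.92466.
Price P_m = 223.9 − 5.8·9.92466 = 166.33697; MC(Q_m) = 79 + 3·9.92466 = 108.77398.
Competitive Q* = 16.46591, so ΔQ = 6.54125; wedge = 166.33697 − 108.77398 = 57.56299.
Welfare loss = ½ × 6.54125 × 57.56299 = $188.27 thousand.

$188.27 thousand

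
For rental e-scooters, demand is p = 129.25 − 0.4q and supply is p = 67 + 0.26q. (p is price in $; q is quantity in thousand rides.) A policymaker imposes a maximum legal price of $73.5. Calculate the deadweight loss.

$1585.65 thousand

Competitive equilibrium: 129.25 − 0.4q = 67 + 0.26q → q* = 94.3182, p* = 91.5227.
At the ceiling p = 73.5, quantity supplied = (73.5 − 67)/0.26 = 25.
Willingness to pay at q' = 25: 129.25 − 0.4·25 = 119.25.
Δq = 94.3182 − 25 = 69.3182; wedge = 119.25 − 73.5 = 45.75.
Welfare loss = ½ × 69.3182 × 45.75 = $1585.65 thousand.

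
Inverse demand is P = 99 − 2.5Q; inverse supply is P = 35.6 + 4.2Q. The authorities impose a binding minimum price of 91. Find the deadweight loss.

131.39

Competitive equilibrium: 99 − 2.5Q = 35.6 + 4.2Q → Q* = 9.4627, P* = 75.3433.
At the floor P = 91, quantity demanded = (99 − 91)/2.5 = 3.2.
Sellers' marginal cost at Q' = 3.2: 35.6 + 4.2·3.2 = 49.04.
ΔQ = 9.4627 − 3.2 = 6.2627; wedge = 91 − 49.04 = 41.96.
The triangle = ½ × 6.2627 × 41.96 = 131.39.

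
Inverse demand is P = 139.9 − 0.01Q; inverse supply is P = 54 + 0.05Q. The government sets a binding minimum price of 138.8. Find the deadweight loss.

Competitive equilibrium: 139.9 − 0.01Q = 54 + 0.05Q → Q* = 1431.6667, P* = 125.5833.
At the floor P = 138.8, quantity demanded = (139.9 − 138.8)/0.01 = 110.
Sellers' marginal cost at Q' = 110: 54 + 0.05·110 = 59.5.
ΔQ = 1431.6667 − 110 = 1321.6667; wedge = 138.8 − 59.5 = 79.3.
DWL = ½ × 1321.6667 × 79.3 = 52404.08.

52404.08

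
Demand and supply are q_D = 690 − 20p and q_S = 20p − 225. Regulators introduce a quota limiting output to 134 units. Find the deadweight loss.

In inverse form: demand p = 34.5 − 0.05q, supply p = 11.25 + 0.05q.
Competitive equilibrium: 34.5 − 0.05q = 11.25 + 0.05q → q* = 232.5, p* = 22.875.
At q = 134: demand price = 34.5 − 0.05·134 = 27.8; supply price = 11.25 + 0.05·134 = 17.95.
Δq = 232.5 − 134 = 98.5; wedge = 27.8 − 17.95 = 9.85.
Deadweight loss = ½ × 98.5 × 9.85 = 485.11.

485.11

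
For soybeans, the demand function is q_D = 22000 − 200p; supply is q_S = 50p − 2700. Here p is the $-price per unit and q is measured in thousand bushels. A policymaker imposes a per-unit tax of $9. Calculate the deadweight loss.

In inverse form: demand p = 110 − 0.005q, supply p = 54 + 0.02q.
Competitive equilibrium: 110 − 0.005q = 54 + 0.02q → q* = 2240, p* = 98.8.
With the tax, the buyer price exceeds the seller price by 9: (110 − 0.005q) − (54 + 0.02q) = 9 → q' = 1880.
Δq = 2240 − 1880 = 360; the wedge equals the tax, 9.
DWL = ½ × 360 × 9 = $1620 thousand.

$1620 thousand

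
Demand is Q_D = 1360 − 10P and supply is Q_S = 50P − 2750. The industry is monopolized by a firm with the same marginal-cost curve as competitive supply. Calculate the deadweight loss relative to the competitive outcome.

5648.24

In inverse form: demand P = 136 − 0.1Q, supply P = 55 + 0.02Q.
Competitive equilibrium: 136 − 0.1Q = 55 + 0.02Q → Q* = 675, P* = 68.5.
Marginal revenue: MR = 136 − 0.2Q. Set MR = MC: 136 − 0.2Q = 55 + 0.02Q → Q_m = 368.18182.
Price P_m = 136 − 0.1·368.18182 = 99.18182; MC(Q_m) = 55 + 0.02·368.18182 = 62.36364.
Competitive Q* = 675, so ΔQ = 306.81818; wedge = 99.18182 − 62.36364 = 36.81818.
The triangle = ½ × 306.81818 × 36.81818 = 5648.24.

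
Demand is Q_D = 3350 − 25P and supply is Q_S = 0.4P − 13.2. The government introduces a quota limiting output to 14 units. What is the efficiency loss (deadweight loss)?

842.99

In inverse form: demand P = 134 − 0.04Q, supply P = 33 + 2.5Q.
Competitive equilibrium: 134 − 0.04Q = 33 + 2.5Q → Q* = 39.7638, P* = 132.4094.
At Q = 14: demand price = 134 − 0.04·14 = 133.44; supply price = 33 + 2.5·14 = 68.
ΔQ = 39.7638 − 14 = 25.7638; wedge = 133.44 − 68 = 65.44.
The triangle = ½ × 25.7638 × 65.44 = 842.99.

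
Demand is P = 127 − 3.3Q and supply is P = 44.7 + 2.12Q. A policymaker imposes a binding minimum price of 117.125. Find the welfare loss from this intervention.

402.83

Competitive equilibrium: 127 − 3.3Q = 44.7 + 2.12Q → Q* = 15.1845, P* = 76.8911.
At the floor P = 117.125, quantity demanded = (127 − 117.125)/3.3 = 2.9924.
Sellers' marginal cost at Q' = 2.9924: 44.7 + 2.12·2.9924 = 51.0439.
ΔQ = 15.1845 − 2.9924 = 12.1921; wedge = 117.125 − 51.0439 = 66.0811.
The triangle = ½ × 12.1921 × 66.0811 = 402.83.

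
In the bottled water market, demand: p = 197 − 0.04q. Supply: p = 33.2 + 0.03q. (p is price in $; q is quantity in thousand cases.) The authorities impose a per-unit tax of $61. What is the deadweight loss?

Competitive equilibrium: 197 − 0.04q = 33.2 + 0.03q → q* = 2340, p* = 103.4.
With the tax, the buyer price exceeds the seller price by 61: (197 − 0.04q) − (33.2 + 0.03q) = 61 → q' = 1468.5714.
Δq = 2340 − 1468.5714 = 871.4286; the wedge equals the tax, 61.
DWL = ½ × 871.4286 × 61 = $26578.57 thousand.

$26578.57 thousand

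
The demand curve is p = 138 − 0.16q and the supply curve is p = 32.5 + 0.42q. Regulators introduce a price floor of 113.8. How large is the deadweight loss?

Competitive equilibrium: 138 − 0.16q = 32.5 + 0.42q → q* = 181.8966, p* = 108.8966.
At the floor p = 113.8, quantity demanded = (138 − 113.8)/0.16 = 151.25.
Sellers' marginal cost at q' = 151.25: 32.5 + 0.42·151.25 = 96.025.
Δq = 181.8966 − 151.25 = 30.6466; wedge = 113.8 − 96.025 = 17.775.
Welfare loss = ½ × 30.6466 × 17.775 = 272.37.

272.37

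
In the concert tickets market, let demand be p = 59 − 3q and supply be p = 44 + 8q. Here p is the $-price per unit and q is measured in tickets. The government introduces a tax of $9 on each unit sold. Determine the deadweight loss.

Competitive equilibrium: 59 − 3q = 44 + 8q → q* = 1.3636, p* = 54.9091.
With the tax, the buyer price exceeds the seller price by 9: (59 − 3q) − (44 + 8q) = 9 → q' = 0.5455.
Δq = 1.3636 − 0.5455 = 0.8181; the wedge equals the tax, 9.
DWL = ½ × 0.8181 × 9 = $3.68.

$3.68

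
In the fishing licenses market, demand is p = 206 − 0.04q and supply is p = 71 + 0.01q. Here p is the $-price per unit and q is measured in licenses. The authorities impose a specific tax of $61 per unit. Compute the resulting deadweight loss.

$37210

Competitive equilibrium: 206 − 0.04q = 71 + 0.01q → q* = 2700, p* = 98.
With the tax, the buyer price exceeds the seller price by 61: (206 − 0.04q) − (71 + 0.01q) = 61 → q' = 1480.
Δq = 2700 − 1480 = 1220; the wedge equals the tax, 61.
Welfare loss = ½ × 1220 × 61 = $37210.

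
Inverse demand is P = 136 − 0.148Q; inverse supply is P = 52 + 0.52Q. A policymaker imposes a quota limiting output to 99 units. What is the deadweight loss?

Competitive equilibrium: 136 − 0.148Q = 52 + 0.52Q → Q* = 125.7485, P* = 117.3892.
At Q = 99: demand price = 136 − 0.148·99 = 121.348; supply price = 52 + 0.52·99 = 103.48.
ΔQ = 125.7485 − 99 = 26.7485; wedge = 121.348 − 103.48 = 17.868.
The triangle = ½ × 26.7485 × 17.868 = 238.97.

238.97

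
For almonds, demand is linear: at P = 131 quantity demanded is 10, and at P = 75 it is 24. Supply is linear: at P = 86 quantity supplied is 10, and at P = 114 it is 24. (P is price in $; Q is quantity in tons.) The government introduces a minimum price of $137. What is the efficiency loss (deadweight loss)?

$243

Demand slope = (75 − 131)/(24 − 10) = −4, so P = 171 − 4Q.
Supply slope = (114 − 86)/(24 − 10) = 2, so P = 66 + 2Q.
Competitive equilibrium: 171 − 4Q = 66 + 2Q → Q* = 17.5, P* = 101.
At the floor P = 137, quantity demanded = (171 − 137)/4 = 8.5.
Sellers' marginal cost at Q' = 8.5: 66 + 2·8.5 = 83.
ΔQ = 17.5 − 8.5 = 9; wedge = 137 − 83 = 54.
Deadweight loss = ½ × 9 × 54 = $243.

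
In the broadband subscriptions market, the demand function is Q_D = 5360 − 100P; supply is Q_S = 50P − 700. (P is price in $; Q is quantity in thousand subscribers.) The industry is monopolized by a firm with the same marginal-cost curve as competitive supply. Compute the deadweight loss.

$1633.50 thousand

In inverse form: demand P = 53.6 − 0.01Q, supply P = 14 + 0.02Q.
Competitive equilibrium: 53.6 − 0.01Q = 14 + 0.02Q → Q* = 1320, P* = 40.4.
Marginal revenue: MR = 53.6 − 0.02Q. Set MR = MC: 53.6 − 0.02Q = 14 + 0.02Q → Q_m = 990.
Price P_m = 53.6 − 0.01·990 = 43.7; MC(Q_m) = 14 + 0.02·990 = 33.8.
Competitive Q* = 1320, so ΔQ = 330; wedge = 43.7 − 33.8 = 9.9.
Deadweight loss = ½ × 330 × 9.9 = $1633.50 thousand.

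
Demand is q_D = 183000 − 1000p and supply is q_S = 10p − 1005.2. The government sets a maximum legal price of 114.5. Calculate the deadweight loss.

23134.24

In inverse form: demand p = 183 − 0.001q, supply p = 100.52 + 0.1q.
Competitive equilibrium: 183 − 0.001q = 100.52 + 0.1q → q* = 816.6337, p* = 182.1834.
At the ceiling p = 114.5, quantity supplied = (114.5 − 100.52)/0.1 = 139.8.
Willingness to pay at q' = 139.8: 183 − 0.001·139.8 = 182.8602.
Δq = 816.6337 − 139.8 = 676.8337; wedge = 182.8602 − 114.5 = 68.3602.
The triangle = ½ × 676.8337 × 68.3602 = 23134.24.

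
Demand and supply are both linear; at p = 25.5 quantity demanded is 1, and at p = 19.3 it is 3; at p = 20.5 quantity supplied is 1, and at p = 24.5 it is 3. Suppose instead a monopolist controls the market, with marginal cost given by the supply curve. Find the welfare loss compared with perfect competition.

Demand slope = (19.3 − 25.5)/(3 − 1) = −3.1, so p = 28.6 − 3.1q.
Supply slope = (24.5 − 20.5)/(3 − 1) = 2, so p = 18.5 + 2q.
Competitive equilibrium: 28.6 − 3.1q = 18.5 + 2q → q* = 1.9804, p* = 22.4608.
Marginal revenue: MR = 28.6 − 6.2q. Set MR = MC: 28.6 − 6.2q = 18.5 + 2q → q_m = 1.2317.
Price p_m = 28.6 − 3.1·1.2317 = 24.7817; MC(q_m) = 18.5 + 2·1.2317 = 20.9634.
Competitive q* = 1.9804, so Δq = 0.7487; wedge = 24.7817 − 20.9634 = 3.8183.
DWL = ½ × 0.7487 × 3.8183 = 1.43.

1.43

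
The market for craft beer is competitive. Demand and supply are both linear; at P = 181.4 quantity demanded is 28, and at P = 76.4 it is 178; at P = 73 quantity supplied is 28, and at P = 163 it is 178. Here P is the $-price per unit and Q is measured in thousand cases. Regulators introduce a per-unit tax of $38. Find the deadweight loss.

$555.38 thousand

Demand slope = (76.4 − 181.4)/(178 − 28) = −0.7, so P = 201 − 0.7Q.
Supply slope = (163 − 73)/(178 − 28) = 0.6, so P = 56.2 + 0.6Q.
Competitive equilibrium: 201 − 0.7Q = 56.2 + 0.6Q → Q* = 111.38462, P* = 123.03077.
With the tax, the buyer price exceeds the seller price by 38: (201 − 0.7Q) − (56.2 + 0.6Q) = 38 → Q' = 82.15385.
ΔQ = 111.38462 − 82.15385 = 29.23077; the wedge equals the tax, 38.
Deadweight loss = ½ × 29.23077 × 38 = $555.38 thousand.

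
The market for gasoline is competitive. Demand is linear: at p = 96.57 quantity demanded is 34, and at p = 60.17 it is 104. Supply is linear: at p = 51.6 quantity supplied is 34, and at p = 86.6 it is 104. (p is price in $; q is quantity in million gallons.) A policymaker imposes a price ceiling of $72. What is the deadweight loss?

Demand slope = (60.17 − 96.57)/(104 − 34) = −0.52, so p = 114.25 − 0.52q.
Supply slope = (86.6 − 51.6)/(104 − 34) = 0.5, so p = 34.6 + 0.5q.
Competitive equilibrium: 114.25 − 0.52q = 34.6 + 0.5q → q* = 78.0882, p* = 73.6441.
At the ceiling p = 72, quantity supplied = (72 − 34.6)/0.5 = 74.8.
Willingness to pay at q' = 74.8: 114.25 − 0.52·74.8 = 75.354.
Δq = 78.0882 − 74.8 = 3.2882; wedge = 75.354 − 72 = 3.354.
DWL = ½ × 3.2882 × 3.354 = $5.51 million.

$5.51 million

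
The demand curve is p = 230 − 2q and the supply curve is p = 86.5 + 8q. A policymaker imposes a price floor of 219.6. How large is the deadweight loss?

Competitive equilibrium: 230 − 2q = 86.5 + 8q → q* = 14.35, p* = 201.3.
At the floor p = 219.6, quantity demanded = (230 − 219.6)/2 = 5.2.
Sellers' marginal cost at q' = 5.2: 86.5 + 8·5.2 = 128.1.
Δq = 14.35 − 5.2 = 9.15; wedge = 219.6 − 128.1 = 91.5.
DWL = ½ × 9.15 × 91.5 = 418.61.

418.61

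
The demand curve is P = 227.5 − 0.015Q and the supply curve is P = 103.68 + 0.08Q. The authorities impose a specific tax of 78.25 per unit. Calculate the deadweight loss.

Competitive equilibrium: 227.5 − 0.015Q = 103.68 + 0.08Q → Q* = 1303.3684, P* = 207.9495.
With the tax, the buyer price exceeds the seller price by 78.25: (227.5 − 0.015Q) − (103.68 + 0.08Q) = 78.25 → Q' = 479.6842.
ΔQ = 1303.3684 − 479.6842 = 823.6842; the wedge equals the tax, 78.25.
The triangle = ½ × 823.6842 × 78.25 = 32226.64.

32226.64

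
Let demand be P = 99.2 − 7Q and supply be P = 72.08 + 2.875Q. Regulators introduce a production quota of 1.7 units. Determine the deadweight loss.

5.41

Competitive equilibrium: 99.2 − 7Q = 72.08 + 2.875Q → Q* = 2.7463, P* = 79.9757.
At Q = 1.7: demand price = 99.2 − 7·1.7 = 87.3; supply price = 72.08 + 2.875·1.7 = 76.9675.
ΔQ = 2.7463 − 1.7 = 1.0463; wedge = 87.3 − 76.9675 = 10.3325.
DWL = ½ × 1.0463 × 10.3325 = 5.41.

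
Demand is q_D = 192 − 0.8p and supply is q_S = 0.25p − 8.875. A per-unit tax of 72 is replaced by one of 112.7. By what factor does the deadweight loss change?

2.450

In inverse form: demand p = 240 − 1.25q, supply p = 35.5 + 4q.
Competitive equilibrium: 240 − 1.25q = 35.5 + 4q → q* = 38.9524, p* = 191.3095.
For a per-unit tax t: Δq = t/5.25, so DWL = ½·t·(t/5.25) = t²/10.5.
At t = 72: DWL = 493.714. At t = 112.7: DWL = 1209.647.
Ratio = (112.7/72)² = 2.450.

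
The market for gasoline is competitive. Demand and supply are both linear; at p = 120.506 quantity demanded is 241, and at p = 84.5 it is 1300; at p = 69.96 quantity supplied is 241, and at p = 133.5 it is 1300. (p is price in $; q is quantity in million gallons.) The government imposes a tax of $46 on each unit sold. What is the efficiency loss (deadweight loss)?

$11255.32 million

Demand slope = (84.5 − 120.506)/(1300 − 241) = −0.034, so p = 128.7 − 0.034q.
Supply slope = (133.5 − 69.96)/(1300 − 241) = 0.06, so p = 55.5 + 0.06q.
Competitive equilibrium: 128.7 − 0.034q = 55.5 + 0.06q → q* = 778.7234, p* = 102.2234.
With the tax, the buyer price exceeds the seller price by 46: (128.7 − 0.034q) − (55.5 + 0.06q) = 46 → q' = 289.3617.
Δq = 778.7234 − 289.3617 = 489.3617; the wedge equals the tax, 46.
The triangle = ½ × 489.3617 × 46 = $11255.32 million.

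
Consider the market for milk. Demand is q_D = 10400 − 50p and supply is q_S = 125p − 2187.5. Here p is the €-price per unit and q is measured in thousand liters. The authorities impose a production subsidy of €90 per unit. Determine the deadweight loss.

In inverse form: demand p = 208 − 0.02q, supply p = 17.5 + 0.008q.
Competitive equilibrium: 208 − 0.02q = 17.5 + 0.008q → q* = 6803.5714, p* = 71.9286.
The subsidy lowers effective supply by 90: p = 0.008q − 72.5.
New quantity: 208 − 0.02q = 0.008q − 72.5 → q' = 10017.8571.
Overproduction Δq = 10017.8571 − 6803.5714 = 3214.2857; wedge = subsidy = 90.
Deadweight loss = ½ × 3214.2857 × 90 = €144642.86 thousand.

€144642.86 thousand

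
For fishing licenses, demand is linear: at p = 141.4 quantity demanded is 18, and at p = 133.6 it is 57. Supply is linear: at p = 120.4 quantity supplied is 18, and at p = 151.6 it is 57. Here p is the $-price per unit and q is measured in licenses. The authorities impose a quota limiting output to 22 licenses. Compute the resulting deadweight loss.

$144.50

Demand slope = (133.6 − 141.4)/(57 − 18) = −0.2, so p = 145 − 0.2q.
Supply slope = (151.6 − 120.4)/(57 − 18) = 0.8, so p = 106 + 0.8q.
Competitive equilibrium: 145 − 0.2q = 106 + 0.8q → q* = 39, p* = 137.2.
At q = 22: demand price = 145 − 0.2·22 = 140.6; supply price = 106 + 0.8·22 = 123.6.
Δq = 39 − 22 = 17; wedge = 140.6 − 123.6 = 17.
The triangle = ½ × 17 × 17 = $144.50.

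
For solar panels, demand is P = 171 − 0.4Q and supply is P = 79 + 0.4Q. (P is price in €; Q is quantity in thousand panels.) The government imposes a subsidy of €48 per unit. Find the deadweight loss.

Competitive equilibrium: 171 − 0.4Q = 79 + 0.4Q → Q* = 115, P* = 125.
The subsidy lowers effective supply by 48: P = 31 + 0.4Q.
New quantity: 171 − 0.4Q = 31 + 0.4Q → Q' = 175.
Overproduction ΔQ = 175 − 115 = 60; wedge = subsidy = 48.
Deadweight loss = ½ × 60 × 48 = €1440 thousand.

€1440 thousand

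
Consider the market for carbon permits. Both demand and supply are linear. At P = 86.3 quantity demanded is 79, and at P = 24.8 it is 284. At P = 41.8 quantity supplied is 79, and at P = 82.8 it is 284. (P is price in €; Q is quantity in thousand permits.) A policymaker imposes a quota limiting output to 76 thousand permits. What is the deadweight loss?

€2116 thousand

Demand slope = (24.8 − 86.3)/(284 − 79) = −0.3, so P = 110 − 0.3Q.
Supply slope = (82.8 − 41.8)/(284 − 79) = 0.2, so P = 26 + 0.2Q.
Competitive equilibrium: 110 − 0.3Q = 26 + 0.2Q → Q* = 168, P* = 59.6.
At Q = 76: demand price = 110 − 0.3·76 = 87.2; supply price = 26 + 0.2·76 = 41.2.
ΔQ = 168 − 76 = 92; wedge = 87.2 − 41.2 = 46.
The triangle = ½ × 92 × 46 = €2116 thousand.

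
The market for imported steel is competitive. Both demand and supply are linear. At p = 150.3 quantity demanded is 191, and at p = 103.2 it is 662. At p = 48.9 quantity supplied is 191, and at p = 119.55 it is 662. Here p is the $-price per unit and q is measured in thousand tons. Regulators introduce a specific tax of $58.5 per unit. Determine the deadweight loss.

$6844.50 thousand

Demand slope = (103.2 − 150.3)/(662 − 191) = −0.1, so p = 169.4 − 0.1q.
Supply slope = (119.55 − 48.9)/(662 − 191) = 0.15, so p = 20.25 + 0.15q.
Competitive equilibrium: 169.4 − 0.1q = 20.25 + 0.15q → q* = 596.6, p* = 109.74.
With the tax, the buyer price exceeds the seller price by 58.5: (169.4 − 0.1q) − (20.25 + 0.15q) = 58.5 → q' = 362.6.
Δq = 596.6 − 362.6 = 234; the wedge equals the tax, 58.5.
Deadweight loss = ½ × 234 × 58.5 = $6844.50 thousand.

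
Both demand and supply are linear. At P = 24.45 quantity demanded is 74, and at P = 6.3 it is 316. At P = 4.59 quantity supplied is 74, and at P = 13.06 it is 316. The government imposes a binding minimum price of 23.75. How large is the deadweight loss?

1612.25

Demand slope = (6.3 − 24.45)/(316 − 74) = −0.075, so P = 30 − 0.075Q.
Supply slope = (13.06 − 4.59)/(316 − 74) = 0.035, so P = 2 + 0.035Q.
Competitive equilibrium: 30 − 0.075Q = 2 + 0.035Q → Q* = 254.5455, P* = 10.9091.
At the floor P = 23.75, quantity demanded = (30 − 23.75)/0.075 = 83.3333.
Sellers' marginal cost at Q' = 83.3333: 2 + 0.035·83.3333 = 4.9167.
ΔQ = 254.5455 − 83.3333 = 171.2122; wedge = 23.75 − 4.9167 = 18.8333.
The triangle = ½ × 171.2122 × 18.8333 = 1612.25.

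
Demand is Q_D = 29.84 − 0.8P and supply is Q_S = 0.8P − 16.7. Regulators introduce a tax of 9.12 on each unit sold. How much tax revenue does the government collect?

26.65

In inverse form: demand P = 37.3 − 1.25Q, supply P = 20.875 + 1.25Q.
Competitive equilibrium: 37.3 − 1.25Q = 20.875 + 1.25Q → Q* = 6.57, P* = 29.0875.
With the tax, the buyer price exceeds the seller price by 9.12: (37.3 − 1.25Q) − (20.875 + 1.25Q) = 9.12 → Q' = 2.922.
Tax revenue = 9.12 × 2.922 = 26.65.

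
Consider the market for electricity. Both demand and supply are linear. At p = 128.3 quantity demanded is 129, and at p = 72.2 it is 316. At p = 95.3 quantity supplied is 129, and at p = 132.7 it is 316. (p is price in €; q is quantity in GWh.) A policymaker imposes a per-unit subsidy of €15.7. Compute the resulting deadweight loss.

Demand slope = (72.2 − 128.3)/(316 − 129) = −0.3, so p = 167 − 0.3q.
Supply slope = (132.7 − 95.3)/(316 − 129) = 0.2, so p = 69.5 + 0.2q.
Competitive equilibrium: 167 − 0.3q = 69.5 + 0.2q → q* = 195, p* = 108.5.
The subsidy lowers effective supply by 15.7: p = 53.8 + 0.2q.
New quantity: 167 − 0.3q = 53.8 + 0.2q → q' = 226.4.
Overproduction Δq = 226.4 − 195 = 31.4; wedge = subsidy = 15.7.
Welfare loss = ½ × 31.4 × 15.7 = €246.49.

€246.49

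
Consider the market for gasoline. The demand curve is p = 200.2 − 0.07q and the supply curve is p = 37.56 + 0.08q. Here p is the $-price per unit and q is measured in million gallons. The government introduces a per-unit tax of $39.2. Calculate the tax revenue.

$32258.99 million

Competitive equilibrium: 200.2 − 0.07q = 37.56 + 0.08q → q* = 1084.2667, p* = 124.3013.
With the tax, the buyer price exceeds the seller price by 39.2: (200.2 − 0.07q) − (37.56 + 0.08q) = 39.2 → q' = 822.9333.
Tax revenue = 39.2 × 822.9333 = $32258.99 million.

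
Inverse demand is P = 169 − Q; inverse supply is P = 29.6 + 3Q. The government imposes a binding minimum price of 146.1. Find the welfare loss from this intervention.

Competitive equilibrium: 169 − Q = 29.6 + 3Q → Q* = 34.85, P* = 134.15.
At the floor P = 146.1, quantity demanded = (169 − 146.1)/1 = 22.9.
Sellers' marginal cost at Q' = 22.9: 29.6 + 3·22.9 = 98.3.
ΔQ = 34.85 − 22.9 = 11.95; wedge = 146.1 − 98.3 = 47.8.
DWL = ½ × 11.95 × 47.8 = 285.605.

285.605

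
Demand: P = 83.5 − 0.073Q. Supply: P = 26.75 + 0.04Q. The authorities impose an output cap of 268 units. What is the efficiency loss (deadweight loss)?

3099.33

Competitive equilibrium: 83.5 − 0.073Q = 26.75 + 0.04Q → Q* = 502.2124, P* = 46.8385.
At Q = 268: demand price = 83.5 − 0.073·268 = 63.936; supply price = 26.75 + 0.04·268 = 37.47.
ΔQ = 502.2124 − 268 = 234.2124; wedge = 63.936 − 37.47 = 26.466.
Deadweight loss = ½ × 234.2124 × 26.466 = 3099.33.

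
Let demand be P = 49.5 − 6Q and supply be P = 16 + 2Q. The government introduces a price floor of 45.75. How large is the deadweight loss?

Competitive equilibrium: 49.5 − 6Q = 16 + 2Q → Q* = 4.1875, P* = 24.375.
At the floor P = 45.75, quantity demanded = (49.5 − 45.75)/6 = 0.625.
Sellers' marginal cost at Q' = 0.625: 16 + 2·0.625 = 17.25.
ΔQ = 4.1875 − 0.625 = 3.5625; wedge = 45.75 − 17.25 = 28.5.
DWL = ½ × 3.5625 × 28.5 = 50.77.

50.77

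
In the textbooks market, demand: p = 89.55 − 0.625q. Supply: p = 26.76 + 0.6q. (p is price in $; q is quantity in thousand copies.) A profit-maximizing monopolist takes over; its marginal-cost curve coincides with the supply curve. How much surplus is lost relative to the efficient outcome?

$183.67 thousand

Competitive equilibrium: 89.55 − 0.625q = 26.76 + 0.6q → q* = 51.2571, p* = 57.5143.
Marginal revenue: MR = 89.55 − 1.25q. Set MR = MC: 89.55 − 1.25q = 26.76 + 0.6q → q_m = 33.9405.
Price p_m = 89.55 − 0.625·33.9405 = 68.3372; MC(q_m) = 26.76 + 0.6·33.9405 = 47.1243.
Competitive q* = 51.2571, so Δq = 17.3166; wedge = 68.3372 − 47.1243 = 21.2129.
The triangle = ½ × 17.3166 × 21.2129 = $183.67 thousand.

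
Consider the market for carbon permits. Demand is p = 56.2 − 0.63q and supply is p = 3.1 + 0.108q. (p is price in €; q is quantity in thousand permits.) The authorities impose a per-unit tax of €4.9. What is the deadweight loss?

Competitive equilibrium: 56.2 − 0.63q = 3.1 + 0.108q → q* = 71.9512, p* = 10.8707.
With the tax, the buyer price exceeds the seller price by 4.9: (56.2 − 0.63q) − (3.1 + 0.108q) = 4.9 → q' = 65.3117.
Δq = 71.9512 − 65.3117 = 6.6395; the wedge equals the tax, 4.9.
DWL = ½ × 6.6395 × 4.9 = €16.27 thousand.

€16.27 thousand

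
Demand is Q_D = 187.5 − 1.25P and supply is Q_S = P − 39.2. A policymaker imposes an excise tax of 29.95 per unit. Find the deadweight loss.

249.17

In inverse form: demand P = 150 − 0.8Q, supply P = 39.2 + Q.
Competitive equilibrium: 150 − 0.8Q = 39.2 + Q → Q* = 61.5556, P* = 100.7556.
With the tax, the buyer price exceeds the seller price by 29.95: (150 − 0.8Q) − (39.2 + Q) = 29.95 → Q' = 44.9167.
ΔQ = 61.5556 − 44.9167 = 16.6389; the wedge equals the tax, 29.95.
The triangle = ½ × 16.6389 × 29.95 = 249.17.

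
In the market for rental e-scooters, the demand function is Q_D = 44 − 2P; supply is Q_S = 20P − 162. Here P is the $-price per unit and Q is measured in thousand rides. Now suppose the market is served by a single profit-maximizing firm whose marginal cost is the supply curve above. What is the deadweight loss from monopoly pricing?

In inverse form: demand P = 22 − 0.5Q, supply P = 8.1 + 0.05Q.
Competitive equilibrium: 22 − 0.5Q = 8.1 + 0.05Q → Q* = 25.2727, P* = 9.3636.
Marginal revenue: MR = 22 − Q. Set MR = MC: 22 − Q = 8.1 + 0.05Q → Q_m = 13.2381.
Price P_m = 22 − 0.5·13.2381 = 15.381; MC(Q_m) = 8.1 + 0.05·13.2381 = 8.7619.
Competitive Q* = 25.2727, so ΔQ = 12.0346; wedge = 15.381 − 8.7619 = 6.6191.
DWL = ½ × 12.0346 × 6.6191 = $39.83 thousand.

$39.83 thousand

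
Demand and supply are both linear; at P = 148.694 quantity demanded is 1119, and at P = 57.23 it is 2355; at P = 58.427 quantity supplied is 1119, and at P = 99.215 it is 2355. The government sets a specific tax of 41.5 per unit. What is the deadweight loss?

Demand slope = (57.23 − 148.694)/(2355 − 1119) = −0.074, so P = 231.5 − 0.074Q.
Supply slope = (99.215 − 58.427)/(2355 − 1119) = 0.033, so P = 21.5 + 0.033Q.
Competitive equilibrium: 231.5 − 0.074Q = 21.5 + 0.033Q → Q* = 1962.6168, P* = 86.2664.
With the tax, the buyer price exceeds the seller price by 41.5: (231.5 − 0.074Q) − (21.5 + 0.033Q) = 41.5 → Q' = 1574.7664.
ΔQ = 1962.6168 − 1574.7664 = 387.8504; the wedge equals the tax, 41.5.
Welfare loss = ½ × 387.8504 × 41.5 = 8047.90.

8047.90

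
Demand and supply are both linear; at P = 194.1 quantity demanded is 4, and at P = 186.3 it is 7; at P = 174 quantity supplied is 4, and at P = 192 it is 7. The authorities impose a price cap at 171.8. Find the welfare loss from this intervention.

Demand slope = (186.3 − 194.1)/(7 − 4) = −2.6, so P = 204.5 − 2.6Q.
Supply slope = (192 − 174)/(7 − 4) = 6, so P = 150 + 6Q.
Competitive equilibrium: 204.5 − 2.6Q = 150 + 6Q → Q* = 6.3372, P* = 188.0233.
At the ceiling P = 171.8, quantity supplied = (171.8 − 150)/6 = 3.6333.
Willingness to pay at Q' = 3.6333: 204.5 − 2.6·3.6333 = 195.0534.
ΔQ = 6.3372 − 3.6333 = 2.7039; wedge = 195.0534 − 171.8 = 23.2534.
Welfare loss = ½ × 2.7039 × 23.2534 = 31.44.

31.44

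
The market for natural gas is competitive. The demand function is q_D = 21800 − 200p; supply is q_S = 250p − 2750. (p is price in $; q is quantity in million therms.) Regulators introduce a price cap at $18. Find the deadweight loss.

In inverse form: demand p = 109 − 0.005q, supply p = 11 + 0.004q.
Competitive equilibrium: 109 − 0.005q = 11 + 0.004q → q* = 10888.8889, p* = 54.5556.
At the ceiling p = 18, quantity supplied = (18 − 11)/0.004 = 1750.
Willingness to pay at q' = 1750: 109 − 0.005·1750 = 100.25.
Δq = 10888.8889 − 1750 = 9138.8889; wedge = 100.25 − 18 = 82.25.
Welfare loss = ½ × 9138.8889 × 82.25 = $375836.81 million.

$375836.81 million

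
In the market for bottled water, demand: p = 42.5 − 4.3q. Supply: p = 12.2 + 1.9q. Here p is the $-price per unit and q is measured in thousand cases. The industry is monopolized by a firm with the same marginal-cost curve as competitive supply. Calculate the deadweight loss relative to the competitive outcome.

$12.42 thousand

Competitive equilibrium: 42.5 − 4.3q = 12.2 + 1.9q → q* = 4.8871, p* = 21.4855.
Marginal revenue: MR = 42.5 − 8.6q. Set MR = MC: 42.5 − 8.6q = 12.2 + 1.9q → q_m = 2.8857.
Price p_m = 42.5 − 4.3·2.8857 = 30.0915; MC(q_m) = 12.2 + 1.9·2.8857 = 17.6828.
Competitive q* = 4.8871, so Δq = 2.0014; wedge = 30.0915 − 17.6828 = 12.4087.
Welfare loss = ½ × 2.0014 × 12.4087 = $12.42 thousand.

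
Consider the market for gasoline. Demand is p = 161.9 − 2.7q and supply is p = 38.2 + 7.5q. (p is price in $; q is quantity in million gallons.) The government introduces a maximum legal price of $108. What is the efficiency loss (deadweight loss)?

$40.58 million

Competitive equilibrium: 161.9 − 2.7q = 38.2 + 7.5q → q* = 12.1275, p* = 129.1559.
At the ceiling p = 108, quantity supplied = (108 − 38.2)/7.5 = 9.3067.
Willingness to pay at q' = 9.3067: 161.9 − 2.7·9.3067 = 136.7719.
Δq = 12.1275 − 9.3067 = 2.8208; wedge = 136.7719 − 108 = 28.7719.
Welfare loss = ½ × 2.8208 × 28.7719 = $40.58 million.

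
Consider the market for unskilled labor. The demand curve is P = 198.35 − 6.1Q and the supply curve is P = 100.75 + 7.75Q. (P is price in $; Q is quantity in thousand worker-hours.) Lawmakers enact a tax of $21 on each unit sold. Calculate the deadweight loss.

$15.92 thousand

Competitive equilibrium: 198.35 − 6.1Q = 100.75 + 7.75Q → Q* = 7.0469, P* = 155.3637.
With the tax, the buyer price exceeds the seller price by 21: (198.35 − 6.1Q) − (100.75 + 7.75Q) = 21 → Q' = 5.5307.
ΔQ = 7.0469 − 5.5307 = 1.5162; the wedge equals the tax, 21.
Deadweight loss = ½ × 1.5162 × 21 = $15.92 thousand.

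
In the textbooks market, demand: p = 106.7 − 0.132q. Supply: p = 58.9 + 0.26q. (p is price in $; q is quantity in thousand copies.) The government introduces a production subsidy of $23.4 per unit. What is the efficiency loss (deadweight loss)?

Competitive equilibrium: 106.7 − 0.132q = 58.9 + 0.26q → q* = 121.9388, p* = 90.6041.
The subsidy lowers effective supply by 23.4: p = 35.5 + 0.26q.
New quantity: 106.7 − 0.132q = 35.5 + 0.26q → q' = 181.6327.
Overproduction Δq = 181.6327 − 121.9388 = 59.6939; wedge = subsidy = 23.4.
DWL = ½ × 59.6939 × 23.4 = $698.42 thousand.

$698.42 thousand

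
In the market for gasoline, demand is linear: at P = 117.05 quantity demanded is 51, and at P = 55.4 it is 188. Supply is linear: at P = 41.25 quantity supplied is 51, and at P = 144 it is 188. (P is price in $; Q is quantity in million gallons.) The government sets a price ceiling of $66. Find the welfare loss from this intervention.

Demand slope = (55.4 − 117.05)/(188 − 51) = −0.45, so P = 140 − 0.45Q.
Supply slope = (144 − 41.25)/(188 − 51) = 0.75, so P = 3 + 0.75Q.
Competitive equilibrium: 140 − 0.45Q = 3 + 0.75Q → Q* = 114.1667, P* = 88.625.
At the ceiling P = 66, quantity supplied = (66 − 3)/0.75 = 84.
Willingness to pay at Q' = 84: 140 − 0.45·84 = 102.2.
ΔQ = 114.1667 − 84 = 30.1667; wedge = 102.2 − 66 = 36.2.
Welfare loss = ½ × 30.1667 × 36.2 = $546.02 million.

$546.02 million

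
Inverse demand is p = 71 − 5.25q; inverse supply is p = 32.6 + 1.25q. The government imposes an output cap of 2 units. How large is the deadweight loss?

49.63

Competitive equilibrium: 71 − 5.25q = 32.6 + 1.25q → q* = 5.9077, p* = 39.9846.
At q = 2: demand price = 71 − 5.25·2 = 60.5; supply price = 32.6 + 1.25·2 = 35.1.
Δq = 5.9077 − 2 = 3.9077; wedge = 60.5 − 35.1 = 25.4.
The triangle = ½ × 3.9077 × 25.4 = 49.63.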